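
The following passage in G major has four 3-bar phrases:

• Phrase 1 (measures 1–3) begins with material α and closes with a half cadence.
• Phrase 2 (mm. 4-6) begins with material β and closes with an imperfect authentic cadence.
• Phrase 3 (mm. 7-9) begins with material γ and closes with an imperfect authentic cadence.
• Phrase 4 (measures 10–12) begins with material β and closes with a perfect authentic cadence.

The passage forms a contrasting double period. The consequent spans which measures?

measures 7–12

In a double period the four phrases pair into a large antecedent (phrases 1–2, ending imperfect authentic cadence) and a large consequent (phrases 3–4, ending perfect authentic cadence). The consequent spans measures 7–12.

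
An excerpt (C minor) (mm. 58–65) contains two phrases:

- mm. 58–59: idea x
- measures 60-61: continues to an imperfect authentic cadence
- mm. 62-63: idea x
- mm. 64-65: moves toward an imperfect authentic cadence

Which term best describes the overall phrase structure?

repeated phrase

Both phrases have the same opening (x) and the same cadence (imperfect authentic cadence): the second is a restatement, not a consequent, so this is a repeated phrase rather than a period.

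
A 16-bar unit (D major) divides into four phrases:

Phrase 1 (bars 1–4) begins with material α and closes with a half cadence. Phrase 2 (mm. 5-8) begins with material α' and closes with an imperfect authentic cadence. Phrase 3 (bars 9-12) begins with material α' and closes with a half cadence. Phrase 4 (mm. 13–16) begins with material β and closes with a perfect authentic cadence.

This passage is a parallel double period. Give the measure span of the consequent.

measures 9–16

In a double period the four phrases pair into a large antecedent (phrases 1–2, ending imperfect authentic cadence) and a large consequent (phrases 3–4, ending perfect authentic cadence). The consequent spans mm. 9–16.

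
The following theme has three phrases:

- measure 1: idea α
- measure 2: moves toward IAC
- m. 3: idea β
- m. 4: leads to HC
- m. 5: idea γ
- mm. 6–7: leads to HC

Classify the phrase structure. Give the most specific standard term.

phrase group

The final phrase closes with a half cadence, which is not stronger than the preceding half cadence; the 3 phrases lack an overall antecedent–consequent design and so form a phrase group.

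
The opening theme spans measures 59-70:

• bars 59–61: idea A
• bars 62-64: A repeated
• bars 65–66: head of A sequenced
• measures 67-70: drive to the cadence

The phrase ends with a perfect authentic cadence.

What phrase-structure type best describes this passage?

Basic idea (measures 59–61) + its repetition (bars 62-64) form the presentation; fragmentation and cadence (measures 65-70) form the continuation — the 12-bar whole is a sentence.

sentence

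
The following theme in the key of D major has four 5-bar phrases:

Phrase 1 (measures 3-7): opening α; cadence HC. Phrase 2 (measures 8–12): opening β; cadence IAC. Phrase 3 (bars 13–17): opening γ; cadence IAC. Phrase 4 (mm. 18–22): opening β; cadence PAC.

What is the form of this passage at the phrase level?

contrasting double period

Four phrases in two halves: the first half (mm. 3-12) ends with an imperfect authentic cadence, the second (measures 13-22) with a perfect authentic cadence — a large antecedent–consequent pair, i.e. a double period.
Phrase 3 begins with different material from phrase 1, making it contrasting.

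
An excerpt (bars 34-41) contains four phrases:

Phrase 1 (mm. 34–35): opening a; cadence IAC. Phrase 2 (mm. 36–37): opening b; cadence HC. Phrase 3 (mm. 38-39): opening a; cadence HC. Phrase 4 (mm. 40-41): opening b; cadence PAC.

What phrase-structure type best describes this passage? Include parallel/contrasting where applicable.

parallel double period

Four phrases in two halves: the first half (bars 34–37) ends with a half cadence, the second (bars 38-41) with a perfect authentic cadence — a large antecedent–consequent pair, i.e. a double period.
Phrase 3 begins with the same material as phrase 1, making it parallel.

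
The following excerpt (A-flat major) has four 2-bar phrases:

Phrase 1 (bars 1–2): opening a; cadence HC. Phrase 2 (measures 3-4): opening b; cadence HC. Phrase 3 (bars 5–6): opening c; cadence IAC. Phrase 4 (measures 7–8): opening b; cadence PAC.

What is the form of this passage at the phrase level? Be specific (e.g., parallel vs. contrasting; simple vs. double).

contrasting double period

Four phrases in two halves: the first half (mm. 1-4) ends with a half cadence, the second (measures 5-8) with a perfect authentic cadence — a large antecedent–consequent pair, i.e. a double period.
Phrase 3 begins with different material from phrase 1, making it contrasting.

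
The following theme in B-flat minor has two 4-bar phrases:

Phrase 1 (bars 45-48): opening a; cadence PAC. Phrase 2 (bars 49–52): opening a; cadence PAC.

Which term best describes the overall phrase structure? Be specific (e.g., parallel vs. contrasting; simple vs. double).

repeated phrase

Both phrases have the same opening (a) and the same cadence (perfect authentic cadence): the second is a restatement, not a consequent, so this is a repeated phrase rather than a period.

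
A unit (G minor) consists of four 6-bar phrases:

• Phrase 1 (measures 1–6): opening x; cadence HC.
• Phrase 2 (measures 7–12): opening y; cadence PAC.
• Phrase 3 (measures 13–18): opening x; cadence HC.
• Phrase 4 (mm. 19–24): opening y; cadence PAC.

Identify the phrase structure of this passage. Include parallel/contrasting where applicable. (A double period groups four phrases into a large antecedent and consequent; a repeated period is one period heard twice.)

The cadence pattern HC–PAC–HC–PAC is weak–strong twice, and phrases 3–4 restate phrases 1–2: a period heard twice, not a double period (which would end weakly at phrase 2).

repeated period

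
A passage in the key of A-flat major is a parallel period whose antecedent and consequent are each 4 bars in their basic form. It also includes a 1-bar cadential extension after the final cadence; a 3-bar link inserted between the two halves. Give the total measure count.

12 measures

Basic parallel period: 4 + 4 = 8 bars.
8 (basic form) + 1 (cadential extension) + 3 (link) = 12.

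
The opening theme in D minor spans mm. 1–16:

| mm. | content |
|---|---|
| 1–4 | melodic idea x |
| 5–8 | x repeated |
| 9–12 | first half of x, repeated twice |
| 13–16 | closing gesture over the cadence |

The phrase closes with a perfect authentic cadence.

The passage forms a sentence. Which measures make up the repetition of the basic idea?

measures 5–8

The presentation of a sentence is the basic idea (bars 1–4) plus its repetition (measures 5–8); the repetition of the basic idea is therefore mm. 5–8.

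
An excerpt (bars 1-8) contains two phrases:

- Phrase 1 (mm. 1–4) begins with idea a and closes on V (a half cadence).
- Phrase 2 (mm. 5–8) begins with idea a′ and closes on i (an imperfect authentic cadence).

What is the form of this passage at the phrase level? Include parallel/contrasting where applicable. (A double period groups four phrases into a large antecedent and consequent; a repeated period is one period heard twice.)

Phrase 1 ends with a half cadence (weaker) and phrase 2 with an imperfect authentic cadence (stronger): antecedent + consequent = a period.
The two phrases open with the same material (a / a′), so the period is parallel.

parallel period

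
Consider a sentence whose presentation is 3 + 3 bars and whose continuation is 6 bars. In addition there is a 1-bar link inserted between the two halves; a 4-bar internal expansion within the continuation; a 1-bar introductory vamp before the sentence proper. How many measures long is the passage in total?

18 measures

Basic sentence: 3 + 3 + 6 = 12 bars.
12 (basic form) + 1 (link) + 4 (internal expansion) + 1 (introduction) = 18.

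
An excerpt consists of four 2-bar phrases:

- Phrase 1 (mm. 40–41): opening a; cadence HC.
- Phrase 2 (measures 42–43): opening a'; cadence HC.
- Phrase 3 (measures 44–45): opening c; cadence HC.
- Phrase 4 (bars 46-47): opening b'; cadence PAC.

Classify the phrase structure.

Four phrases in two halves: the first half (measures 40–43) ends with a half cadence, the second (mm. 44-47) with a perfect authentic cadence — a large antecedent–consequent pair, i.e. a double period.
Phrase 3 begins with different material from phrase 1, making it contrasting.

contrasting double period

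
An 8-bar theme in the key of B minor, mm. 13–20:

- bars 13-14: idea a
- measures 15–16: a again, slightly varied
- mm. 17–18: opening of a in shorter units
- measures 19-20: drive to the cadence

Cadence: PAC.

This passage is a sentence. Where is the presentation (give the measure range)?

The presentation of a sentence is the basic idea (measures 13–14) plus its repetition (mm. 15–16); the presentation is therefore bars 13-16.

measures 13–16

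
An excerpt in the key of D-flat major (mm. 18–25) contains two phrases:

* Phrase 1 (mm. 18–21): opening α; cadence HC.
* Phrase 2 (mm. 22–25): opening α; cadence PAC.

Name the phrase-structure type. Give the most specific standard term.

Phrase 1 ends with a half cadence (weaker) and phrase 2 with a perfect authentic cadence (stronger): antecedent + consequent = a period.
The two phrases open with the same material (α / α), so the period is parallel.

parallel period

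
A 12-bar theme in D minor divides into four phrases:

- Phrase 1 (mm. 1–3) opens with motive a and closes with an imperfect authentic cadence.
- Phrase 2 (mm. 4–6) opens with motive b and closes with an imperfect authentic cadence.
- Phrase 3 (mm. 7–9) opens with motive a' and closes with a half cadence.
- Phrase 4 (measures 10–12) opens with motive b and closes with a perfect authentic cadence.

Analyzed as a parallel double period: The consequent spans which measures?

measures 7–12

In a double period the four phrases pair into a large antecedent (phrases 1–2, ending imperfect authentic cadence) and a large consequent (phrases 3–4, ending perfect authentic cadence). The consequent spans bars 7–12.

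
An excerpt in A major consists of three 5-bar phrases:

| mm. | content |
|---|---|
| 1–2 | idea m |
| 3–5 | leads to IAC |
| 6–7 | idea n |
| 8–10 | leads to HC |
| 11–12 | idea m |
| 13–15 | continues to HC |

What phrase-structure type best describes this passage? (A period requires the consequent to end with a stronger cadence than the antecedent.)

phrase group

The final phrase closes with a half cadence, which is not stronger than the preceding half cadence; the 3 phrases lack an overall antecedent–consequent design and so form a phrase group.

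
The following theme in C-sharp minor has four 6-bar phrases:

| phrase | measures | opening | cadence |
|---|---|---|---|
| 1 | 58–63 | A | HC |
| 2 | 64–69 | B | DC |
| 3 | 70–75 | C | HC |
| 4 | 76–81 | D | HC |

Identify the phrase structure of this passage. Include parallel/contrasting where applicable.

phrase group

Phrase 4 ends with a half cadence, no stronger than phrase 2's deceptive cadence, so the four phrases do not form a double period; nor do phrases 3–4 duplicate 1–2, so it is not a repeated period. With no phrase reaching a conclusive cadence, the passage is a phrase group.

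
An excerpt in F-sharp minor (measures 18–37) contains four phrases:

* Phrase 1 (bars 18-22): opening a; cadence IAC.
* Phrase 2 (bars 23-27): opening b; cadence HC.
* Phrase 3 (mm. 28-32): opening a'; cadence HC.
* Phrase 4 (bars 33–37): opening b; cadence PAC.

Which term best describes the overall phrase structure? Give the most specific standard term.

parallel double period

Four phrases in two halves: the first half (mm. 18-27) ends with a half cadence, the second (measures 28–37) with a perfect authentic cadence — a large antecedent–consequent pair, i.e. a double period.
Phrase 3 begins with the same material as phrase 1, making it parallel.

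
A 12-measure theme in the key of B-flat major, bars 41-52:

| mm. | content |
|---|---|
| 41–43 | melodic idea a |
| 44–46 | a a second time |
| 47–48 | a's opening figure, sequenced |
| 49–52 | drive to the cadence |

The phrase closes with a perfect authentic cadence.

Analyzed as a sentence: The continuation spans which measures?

measures 47–52

After the presentation (mm. 41-46), the continuation covers the fragmentation through the cadence: mm. 47–52.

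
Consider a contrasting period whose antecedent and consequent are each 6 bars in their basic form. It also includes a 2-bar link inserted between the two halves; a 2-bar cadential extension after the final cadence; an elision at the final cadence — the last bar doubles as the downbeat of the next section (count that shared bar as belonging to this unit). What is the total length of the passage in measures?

16 measures

Basic contrasting period: 6 + 6 = 12 bars.
12 (basic form) + 2 (link) + 2 (cadential extension) = 16.
The elision shares a bar with the next section but does not change this unit's count.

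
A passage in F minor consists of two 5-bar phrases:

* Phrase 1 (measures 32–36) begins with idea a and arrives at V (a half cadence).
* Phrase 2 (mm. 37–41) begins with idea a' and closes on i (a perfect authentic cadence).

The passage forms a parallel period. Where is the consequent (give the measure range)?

measures 37–41

The antecedent is the phrase ending with the weaker cadence (half cadence, phrase 1) and the consequent the one ending more conclusively (perfect authentic cadence, phrase 2); the consequent is mm. 37-41.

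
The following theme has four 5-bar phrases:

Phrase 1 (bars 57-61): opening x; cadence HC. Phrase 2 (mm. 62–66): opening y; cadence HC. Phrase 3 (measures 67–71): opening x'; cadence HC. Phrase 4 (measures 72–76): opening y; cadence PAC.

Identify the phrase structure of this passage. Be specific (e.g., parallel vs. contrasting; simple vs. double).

parallel double period

Four phrases in two halves: the first half (bars 57–66) ends with a half cadence, the second (measures 67–76) with a perfect authentic cadence — a large antecedent–consequent pair, i.e. a double period.
Phrase 3 begins with the same material as phrase 1, making it parallel.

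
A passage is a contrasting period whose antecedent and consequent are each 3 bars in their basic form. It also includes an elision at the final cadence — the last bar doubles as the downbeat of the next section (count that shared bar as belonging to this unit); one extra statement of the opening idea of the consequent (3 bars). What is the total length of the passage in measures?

9 measures

Basic contrasting period: 3 + 3 = 6 bars.
6 (basic form) + 3 (extra statement) = 9.
The elision shares a bar with the next section but does not change this unit's count.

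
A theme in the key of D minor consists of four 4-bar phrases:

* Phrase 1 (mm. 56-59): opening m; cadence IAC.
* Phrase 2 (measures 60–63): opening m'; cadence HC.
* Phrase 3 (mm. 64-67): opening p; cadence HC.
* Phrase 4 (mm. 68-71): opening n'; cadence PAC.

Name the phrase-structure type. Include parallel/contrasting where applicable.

contrasting double period

Four phrases in two halves: the first half (mm. 56–63) ends with a half cadence, the second (mm. 64-71) with a perfect authentic cadence — a large antecedent–consequent pair, i.e. a double period.
Phrase 3 begins with different material from phrase 1, making it contrasting.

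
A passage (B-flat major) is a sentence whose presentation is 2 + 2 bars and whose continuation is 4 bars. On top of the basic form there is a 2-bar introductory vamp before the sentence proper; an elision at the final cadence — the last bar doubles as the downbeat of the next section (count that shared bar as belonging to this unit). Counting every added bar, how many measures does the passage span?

Basic sentence: 2 + 2 + 4 = 8 bars.
8 (basic form) + 2 (introduction) = 10.
The elision shares a bar with the next section but does not change this unit's count.

10 measures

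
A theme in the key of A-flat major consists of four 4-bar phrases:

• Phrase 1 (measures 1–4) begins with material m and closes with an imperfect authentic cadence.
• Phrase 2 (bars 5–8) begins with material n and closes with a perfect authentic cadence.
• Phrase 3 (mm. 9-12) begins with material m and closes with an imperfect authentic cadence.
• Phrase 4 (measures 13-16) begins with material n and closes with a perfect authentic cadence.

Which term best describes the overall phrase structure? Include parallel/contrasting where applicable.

The cadence pattern IAC–PAC–IAC–PAC is weak–strong twice, and phrases 3–4 restate phrases 1–2: a period heard twice, not a double period (which would end weakly at phrase 2).

repeated period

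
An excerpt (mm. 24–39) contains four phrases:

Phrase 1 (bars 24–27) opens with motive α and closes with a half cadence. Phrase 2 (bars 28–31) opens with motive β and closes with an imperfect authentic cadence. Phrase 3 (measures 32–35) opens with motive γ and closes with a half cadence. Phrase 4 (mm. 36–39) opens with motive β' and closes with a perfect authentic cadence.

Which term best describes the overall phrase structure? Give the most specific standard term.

contrasting double period

Four phrases in two halves: the first half (bars 24-31) ends with an imperfect authentic cadence, the second (measures 32–39) with a perfect authentic cadence — a large antecedent–consequent pair, i.e. a double period.
Phrase 3 begins with different material from phrase 1, making it contrasting.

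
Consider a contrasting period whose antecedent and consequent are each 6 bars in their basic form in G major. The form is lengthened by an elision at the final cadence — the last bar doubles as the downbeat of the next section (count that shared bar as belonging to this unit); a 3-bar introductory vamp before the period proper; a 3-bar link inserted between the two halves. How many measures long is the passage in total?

18 measures

Basic contrasting period: 6 + 6 = 12 bars.
12 (basic form) + 3 (introduction) + 3 (link) = 18.
The elision shares a bar with the next section but does not change this unit's count.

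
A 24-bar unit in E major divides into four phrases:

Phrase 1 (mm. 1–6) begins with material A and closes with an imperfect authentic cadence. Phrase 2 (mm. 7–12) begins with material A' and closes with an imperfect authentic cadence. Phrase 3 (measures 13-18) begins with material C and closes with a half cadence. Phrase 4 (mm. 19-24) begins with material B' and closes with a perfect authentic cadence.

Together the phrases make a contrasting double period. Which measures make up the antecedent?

In a double period the first pair of phrases (ending imperfect authentic cadence) is the large antecedent and the second pair (ending perfect authentic cadence) is the large consequent; the antecedent is measures 1–12.

measures 1–12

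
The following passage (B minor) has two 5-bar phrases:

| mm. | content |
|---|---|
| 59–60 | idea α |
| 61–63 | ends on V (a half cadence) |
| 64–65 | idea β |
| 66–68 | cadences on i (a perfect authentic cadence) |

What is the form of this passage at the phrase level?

Phrase 1 ends with a half cadence (weaker) and phrase 2 with a perfect authentic cadence (stronger): antecedent + consequent = a period.
The two phrases open with different material (α / β), so the period is contrasting.

contrasting period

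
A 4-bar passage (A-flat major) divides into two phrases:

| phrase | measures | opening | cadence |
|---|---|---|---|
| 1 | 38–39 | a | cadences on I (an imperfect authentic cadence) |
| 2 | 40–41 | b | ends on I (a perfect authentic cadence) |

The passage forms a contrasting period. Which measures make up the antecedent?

The phrase ending with the weaker cadence (imperfect authentic cadence) is the antecedent; the one ending more conclusively (perfect authentic cadence) is the consequent. The antecedent is measures 38–39.

measures 38–39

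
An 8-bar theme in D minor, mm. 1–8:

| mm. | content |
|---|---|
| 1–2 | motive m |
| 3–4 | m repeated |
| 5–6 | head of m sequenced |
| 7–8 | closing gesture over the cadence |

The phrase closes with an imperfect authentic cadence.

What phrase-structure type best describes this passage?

sentence

Basic idea (mm. 1–2) + its repetition (mm. 3–4) form the presentation; fragmentation and cadence (mm. 5-8) form the continuation — the 8-bar whole is a sentence.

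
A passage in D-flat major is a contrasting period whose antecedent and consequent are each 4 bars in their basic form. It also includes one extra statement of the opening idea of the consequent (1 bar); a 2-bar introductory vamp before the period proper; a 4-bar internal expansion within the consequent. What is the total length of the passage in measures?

Basic contrasting period: 4 + 4 = 8 bars.
8 (basic form) + 1 (extra statement) + 2 (introduction) + 4 (internal expansion) = 15.

15 measures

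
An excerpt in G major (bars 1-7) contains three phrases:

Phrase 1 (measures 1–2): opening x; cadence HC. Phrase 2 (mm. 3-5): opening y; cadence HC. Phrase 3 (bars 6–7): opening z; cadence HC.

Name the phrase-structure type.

phrase group

The final phrase closes with a half cadence, which is not stronger than the preceding half cadence; the 3 phrases lack an overall antecedent–consequent design and so form a phrase group.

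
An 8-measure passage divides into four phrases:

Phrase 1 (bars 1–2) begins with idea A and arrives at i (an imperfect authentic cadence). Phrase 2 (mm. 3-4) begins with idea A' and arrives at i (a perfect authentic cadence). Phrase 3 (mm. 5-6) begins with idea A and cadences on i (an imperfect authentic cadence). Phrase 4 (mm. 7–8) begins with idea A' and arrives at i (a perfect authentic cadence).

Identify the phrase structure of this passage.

repeated period

The cadence pattern IAC–PAC–IAC–PAC is weak–strong twice, and phrases 3–4 restate phrases 1–2: a period heard twice, not a double period (which would end weakly at phrase 2).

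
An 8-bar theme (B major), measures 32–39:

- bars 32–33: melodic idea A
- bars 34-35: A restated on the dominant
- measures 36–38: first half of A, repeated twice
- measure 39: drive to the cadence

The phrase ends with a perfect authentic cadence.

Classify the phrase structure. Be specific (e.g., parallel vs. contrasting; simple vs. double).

sentence

Basic idea (mm. 32–33) + its repetition (measures 34-35) form the presentation; fragmentation and cadence (bars 36–39) form the continuation — the 8-bar whole is a sentence.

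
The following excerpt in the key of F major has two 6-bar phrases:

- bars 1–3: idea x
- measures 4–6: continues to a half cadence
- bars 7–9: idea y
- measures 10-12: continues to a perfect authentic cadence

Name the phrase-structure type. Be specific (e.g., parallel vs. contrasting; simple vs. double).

Phrase 1 ends with a half cadence (weaker) and phrase 2 with a perfect authentic cadence (stronger): antecedent + consequent = a period.
The two phrases open with different material (x / y), so the period is contrasting.

contrasting period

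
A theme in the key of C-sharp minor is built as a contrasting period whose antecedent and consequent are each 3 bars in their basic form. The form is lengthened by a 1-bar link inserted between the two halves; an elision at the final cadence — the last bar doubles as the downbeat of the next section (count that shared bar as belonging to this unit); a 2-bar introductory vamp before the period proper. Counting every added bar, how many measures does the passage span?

Basic contrasting period: 3 + 3 = 6 bars.
6 (basic form) + 1 (link) + 2 (introduction) = 9.
The elision shares a bar with the next section but does not change this unit's count.

9 measures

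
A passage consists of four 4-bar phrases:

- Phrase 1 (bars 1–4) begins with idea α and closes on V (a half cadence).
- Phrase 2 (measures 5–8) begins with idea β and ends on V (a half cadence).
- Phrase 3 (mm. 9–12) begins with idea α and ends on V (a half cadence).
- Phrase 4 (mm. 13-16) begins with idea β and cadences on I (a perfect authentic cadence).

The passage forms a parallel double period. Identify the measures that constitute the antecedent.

In a double period the four phrases pair into a large antecedent (phrases 1–2, ending half cadence) and a large consequent (phrases 3–4, ending perfect authentic cadence). The antecedent spans bars 1-8.

measures 1–8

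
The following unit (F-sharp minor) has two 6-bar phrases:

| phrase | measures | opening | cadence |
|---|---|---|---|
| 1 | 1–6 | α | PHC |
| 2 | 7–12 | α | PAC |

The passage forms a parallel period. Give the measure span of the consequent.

measures 7–12

The phrase ending with the weaker cadence (Phrygian half cadence) is the antecedent; the one ending more conclusively (perfect authentic cadence) is the consequent. The consequent is measures 7–12.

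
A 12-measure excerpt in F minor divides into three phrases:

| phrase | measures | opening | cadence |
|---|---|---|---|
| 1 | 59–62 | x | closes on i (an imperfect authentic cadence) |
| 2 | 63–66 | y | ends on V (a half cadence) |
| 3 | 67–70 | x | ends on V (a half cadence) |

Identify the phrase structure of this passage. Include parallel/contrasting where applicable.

The final phrase closes with a half cadence, which is not stronger than the preceding half cadence; the 3 phrases lack an overall antecedent–consequent design and so form a phrase group.

phrase group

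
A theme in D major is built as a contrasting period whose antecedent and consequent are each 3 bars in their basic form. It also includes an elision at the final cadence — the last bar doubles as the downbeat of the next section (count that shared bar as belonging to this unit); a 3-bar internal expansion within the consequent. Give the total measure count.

Basic contrasting period: 3 + 3 = 6 bars.
6 (basic form) + 3 (internal expansion) = 9.
The elision shares a bar with the next section but does not change this unit's count.

9 measures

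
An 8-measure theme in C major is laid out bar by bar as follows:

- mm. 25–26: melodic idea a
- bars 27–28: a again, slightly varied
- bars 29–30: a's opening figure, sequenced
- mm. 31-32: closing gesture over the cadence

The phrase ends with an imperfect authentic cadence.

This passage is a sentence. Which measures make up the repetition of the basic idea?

measures 27–28

The presentation of a sentence is the basic idea (measures 25-26) plus its repetition (mm. 27–28); the repetition of the basic idea is therefore mm. 27-28.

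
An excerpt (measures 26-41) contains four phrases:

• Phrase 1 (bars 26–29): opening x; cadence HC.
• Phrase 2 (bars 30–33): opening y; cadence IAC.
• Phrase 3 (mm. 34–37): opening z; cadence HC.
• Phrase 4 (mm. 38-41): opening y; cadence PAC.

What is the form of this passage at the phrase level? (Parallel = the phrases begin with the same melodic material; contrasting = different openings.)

Four phrases in two halves: the first half (bars 26-33) ends with an imperfect authentic cadence, the second (bars 34–41) with a perfect authentic cadence — a large antecedent–consequent pair, i.e. a double period.
Phrase 3 begins with different material from phrase 1, making it contrasting.

contrasting double period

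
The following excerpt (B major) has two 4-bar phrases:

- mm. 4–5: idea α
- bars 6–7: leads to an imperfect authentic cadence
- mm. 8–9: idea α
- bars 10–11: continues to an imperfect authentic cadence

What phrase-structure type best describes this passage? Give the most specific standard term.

repeated phrase

Both phrases have the same opening (α) and the same cadence (imperfect authentic cadence): the second is a restatement, not a consequent, so this is a repeated phrase rather than a period.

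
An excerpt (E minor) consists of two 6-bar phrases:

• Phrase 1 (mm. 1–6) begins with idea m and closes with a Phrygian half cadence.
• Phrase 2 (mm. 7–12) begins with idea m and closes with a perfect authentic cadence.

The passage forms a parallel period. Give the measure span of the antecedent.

The phrase ending with the weaker cadence (Phrygian half cadence) is the antecedent; the one ending more conclusively (perfect authentic cadence) is the consequent. The antecedent is measures 1–6.

measures 1–6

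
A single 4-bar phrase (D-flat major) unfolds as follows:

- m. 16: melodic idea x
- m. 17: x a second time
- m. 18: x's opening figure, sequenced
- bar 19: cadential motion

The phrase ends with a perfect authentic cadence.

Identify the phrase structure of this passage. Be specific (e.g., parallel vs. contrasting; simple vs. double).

sentence

Basic idea (bar 16) + its repetition (m. 17) form the presentation; fragmentation and cadence (measures 18–19) form the continuation — the 4-bar whole is a sentence.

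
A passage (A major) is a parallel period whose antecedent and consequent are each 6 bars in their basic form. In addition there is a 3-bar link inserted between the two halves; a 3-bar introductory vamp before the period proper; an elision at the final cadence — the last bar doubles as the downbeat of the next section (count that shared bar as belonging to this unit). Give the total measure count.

Basic parallel period: 6 + 6 = 12 bars.
12 (basic form) + 3 (link) + 3 (introduction) = 18.
The elision shares a bar with the next section but does not change this unit's count.

18 measures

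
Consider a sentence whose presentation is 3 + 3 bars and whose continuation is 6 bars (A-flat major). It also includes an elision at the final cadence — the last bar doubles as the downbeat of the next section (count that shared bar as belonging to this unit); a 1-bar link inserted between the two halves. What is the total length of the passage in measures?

13 measures

Basic sentence: 3 + 3 + 6 = 12 bars.
12 (basic form) + 1 (link) = 13.
The elision shares a bar with the next section but does not change this unit's count.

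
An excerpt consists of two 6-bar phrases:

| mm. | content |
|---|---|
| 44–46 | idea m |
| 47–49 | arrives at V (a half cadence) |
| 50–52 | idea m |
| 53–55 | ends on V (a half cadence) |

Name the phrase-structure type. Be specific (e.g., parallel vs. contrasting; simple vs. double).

Both phrases have the same opening (m) and the same cadence (half cadence): the second is a restatement, not a consequent, so this is a repeated phrase rather than a period.

repeated phrase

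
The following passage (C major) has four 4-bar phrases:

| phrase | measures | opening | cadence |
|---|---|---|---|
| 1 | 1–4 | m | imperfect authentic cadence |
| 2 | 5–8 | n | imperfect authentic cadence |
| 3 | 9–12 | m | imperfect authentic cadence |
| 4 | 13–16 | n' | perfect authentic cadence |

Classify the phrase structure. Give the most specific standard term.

parallel double period

Four phrases in two halves: the first half (mm. 1-8) ends with an imperfect authentic cadence, the second (bars 9-16) with a perfect authentic cadence — a large antecedent–consequent pair, i.e. a double period.
Phrase 3 begins with the same material as phrase 1, making it parallel.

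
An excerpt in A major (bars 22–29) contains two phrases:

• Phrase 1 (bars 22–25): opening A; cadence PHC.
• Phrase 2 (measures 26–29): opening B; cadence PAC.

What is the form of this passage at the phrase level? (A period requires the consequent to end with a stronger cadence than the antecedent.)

Phrase 1 ends with a Phrygian half cadence (weaker) and phrase 2 with a perfect authentic cadence (stronger): antecedent + consequent = a period.
The two phrases open with different material (A / B), so the period is contrasting.

contrasting period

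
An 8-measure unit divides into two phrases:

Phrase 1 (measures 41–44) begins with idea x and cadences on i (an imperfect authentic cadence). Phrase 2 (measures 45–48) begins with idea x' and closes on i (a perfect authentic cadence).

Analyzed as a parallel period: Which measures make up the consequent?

measures 45–48

The antecedent is the phrase ending with the weaker cadence (imperfect authentic cadence, phrase 1) and the consequent the one ending more conclusively (perfect authentic cadence, phrase 2); the consequent is bars 45–48.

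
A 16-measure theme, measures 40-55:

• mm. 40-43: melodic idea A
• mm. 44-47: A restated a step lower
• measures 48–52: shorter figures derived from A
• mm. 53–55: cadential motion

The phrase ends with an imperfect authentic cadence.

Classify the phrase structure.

sentence

Basic idea (mm. 40–43) + its repetition (bars 44-47) form the presentation; fragmentation and cadence (mm. 48–55) form the continuation — the 16-bar whole is a sentence.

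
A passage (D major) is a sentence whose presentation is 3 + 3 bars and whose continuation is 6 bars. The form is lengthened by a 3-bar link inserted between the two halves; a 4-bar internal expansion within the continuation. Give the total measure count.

19 measures

Basic sentence: 3 + 3 + 6 = 12 bars.
12 (basic form) + 3 (link) + 4 (internal expansion) = 19.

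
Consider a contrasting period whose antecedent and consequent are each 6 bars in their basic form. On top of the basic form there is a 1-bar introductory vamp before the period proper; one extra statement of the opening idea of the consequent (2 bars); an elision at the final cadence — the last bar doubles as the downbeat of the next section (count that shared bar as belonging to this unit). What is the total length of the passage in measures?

15 measures

Basic contrasting period: 6 + 6 = 12 bars.
12 (basic form) + 1 (introduction) + 2 (extra statement) = 15.
The elision shares a bar with the next section but does not change this unit's count.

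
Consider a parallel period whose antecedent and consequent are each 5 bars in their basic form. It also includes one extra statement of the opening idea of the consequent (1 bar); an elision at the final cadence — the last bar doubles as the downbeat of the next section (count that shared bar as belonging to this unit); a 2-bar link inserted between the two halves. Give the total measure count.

Basic parallel period: 5 + 5 = 10 bars.
10 (basic form) + 1 (extra statement) + 2 (link) = 13.
The elision shares a bar with the next section but does not change this unit's count.

13 measures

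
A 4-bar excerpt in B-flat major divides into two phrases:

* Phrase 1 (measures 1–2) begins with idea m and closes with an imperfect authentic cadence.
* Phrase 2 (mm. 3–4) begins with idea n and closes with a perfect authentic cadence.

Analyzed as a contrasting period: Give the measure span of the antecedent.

measures 1–2

The antecedent is the phrase ending with the weaker cadence (imperfect authentic cadence, phrase 1) and the consequent the one ending more conclusively (perfect authentic cadence, phrase 2); the antecedent is mm. 1–2.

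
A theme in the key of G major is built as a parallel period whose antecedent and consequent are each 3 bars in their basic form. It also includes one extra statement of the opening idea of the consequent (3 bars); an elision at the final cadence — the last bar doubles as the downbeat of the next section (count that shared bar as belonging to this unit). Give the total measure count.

Basic parallel period: 3 + 3 = 6 bars.
6 (basic form) + 3 (extra statement) = 9.
The elision shares a bar with the next section but does not change this unit's count.

9 measures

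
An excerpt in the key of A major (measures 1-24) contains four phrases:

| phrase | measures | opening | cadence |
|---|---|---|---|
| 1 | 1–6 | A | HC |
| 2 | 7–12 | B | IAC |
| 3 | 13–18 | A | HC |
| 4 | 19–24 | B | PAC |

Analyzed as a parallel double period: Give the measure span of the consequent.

In a double period the four phrases pair into a large antecedent (phrases 1–2, ending imperfect authentic cadence) and a large consequent (phrases 3–4, ending perfect authentic cadence). The consequent spans bars 13–24.

measures 13–24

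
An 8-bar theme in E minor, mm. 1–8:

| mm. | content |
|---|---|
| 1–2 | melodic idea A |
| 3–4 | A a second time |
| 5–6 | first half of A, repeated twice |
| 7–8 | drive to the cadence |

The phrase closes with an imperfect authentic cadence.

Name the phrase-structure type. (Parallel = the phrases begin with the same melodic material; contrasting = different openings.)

Basic idea (mm. 1–2) + its repetition (bars 3–4) form the presentation; fragmentation and cadence (measures 5–8) form the continuation — the 8-bar whole is a sentence.

sentence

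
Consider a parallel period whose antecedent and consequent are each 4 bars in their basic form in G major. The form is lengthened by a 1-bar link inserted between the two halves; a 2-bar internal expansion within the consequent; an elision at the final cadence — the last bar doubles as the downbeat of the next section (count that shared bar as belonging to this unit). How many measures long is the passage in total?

Basic parallel period: 4 + 4 = 8 bars.
8 (basic form) + 1 (link) + 2 (internal expansion) = 11.
The elision shares a bar with the next section but does not change this unit's count.

11 measures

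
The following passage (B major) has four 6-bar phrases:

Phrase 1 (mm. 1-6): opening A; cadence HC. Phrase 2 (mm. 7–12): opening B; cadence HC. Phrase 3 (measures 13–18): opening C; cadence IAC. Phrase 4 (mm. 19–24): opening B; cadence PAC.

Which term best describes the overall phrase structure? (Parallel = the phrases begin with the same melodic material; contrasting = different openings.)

Four phrases in two halves: the first half (bars 1–12) ends with a half cadence, the second (mm. 13-24) with a perfect authentic cadence — a large antecedent–consequent pair, i.e. a double period.
Phrase 3 begins with different material from phrase 1, making it contrasting.

contrasting double period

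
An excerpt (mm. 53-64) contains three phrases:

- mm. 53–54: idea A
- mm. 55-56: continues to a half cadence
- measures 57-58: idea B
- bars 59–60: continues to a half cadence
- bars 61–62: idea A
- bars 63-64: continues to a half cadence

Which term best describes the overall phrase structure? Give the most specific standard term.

phrase group

The final phrase closes with a half cadence, which is not stronger than the preceding half cadence; the 3 phrases lack an overall antecedent–consequent design and so form a phrase group.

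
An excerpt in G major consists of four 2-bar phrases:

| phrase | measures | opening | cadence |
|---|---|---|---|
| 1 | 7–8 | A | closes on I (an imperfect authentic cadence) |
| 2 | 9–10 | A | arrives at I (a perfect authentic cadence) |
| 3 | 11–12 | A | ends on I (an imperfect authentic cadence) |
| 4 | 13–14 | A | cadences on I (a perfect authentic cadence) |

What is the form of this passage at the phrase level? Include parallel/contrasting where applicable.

repeated period

The cadence pattern IAC–PAC–IAC–PAC is weak–strong twice, and phrases 3–4 restate phrases 1–2: a period heard twice, not a double period (which would end weakly at phrase 2).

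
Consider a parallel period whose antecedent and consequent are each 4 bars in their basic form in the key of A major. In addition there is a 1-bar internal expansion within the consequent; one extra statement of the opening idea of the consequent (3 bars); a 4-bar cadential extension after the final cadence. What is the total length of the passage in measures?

Basic parallel period: 4 + 4 = 8 bars.
8 (basic form) + 1 (internal expansion) + 3 (extra statement) + 4 (cadential extension) = 16.

16 measures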